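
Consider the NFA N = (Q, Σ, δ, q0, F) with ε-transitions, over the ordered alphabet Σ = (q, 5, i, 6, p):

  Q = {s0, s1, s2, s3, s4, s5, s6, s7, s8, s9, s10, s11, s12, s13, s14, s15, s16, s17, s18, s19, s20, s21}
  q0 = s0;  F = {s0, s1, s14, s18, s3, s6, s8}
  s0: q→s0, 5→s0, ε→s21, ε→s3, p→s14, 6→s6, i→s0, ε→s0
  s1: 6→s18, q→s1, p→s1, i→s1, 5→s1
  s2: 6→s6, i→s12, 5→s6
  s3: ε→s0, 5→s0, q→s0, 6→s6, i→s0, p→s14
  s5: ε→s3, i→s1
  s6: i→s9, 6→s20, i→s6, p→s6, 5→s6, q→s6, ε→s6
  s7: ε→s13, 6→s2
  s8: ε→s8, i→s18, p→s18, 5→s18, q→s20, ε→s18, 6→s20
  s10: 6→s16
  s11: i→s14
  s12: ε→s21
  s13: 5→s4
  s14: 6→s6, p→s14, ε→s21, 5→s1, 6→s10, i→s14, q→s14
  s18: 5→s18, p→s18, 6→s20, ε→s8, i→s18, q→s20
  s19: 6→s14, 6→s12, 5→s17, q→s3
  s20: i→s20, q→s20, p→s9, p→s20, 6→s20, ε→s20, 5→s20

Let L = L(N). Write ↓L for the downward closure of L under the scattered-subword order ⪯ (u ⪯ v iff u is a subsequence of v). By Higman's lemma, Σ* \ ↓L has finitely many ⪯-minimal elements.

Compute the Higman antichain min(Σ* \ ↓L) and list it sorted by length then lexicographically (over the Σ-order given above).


|Q|=22, |F|=7, |δ|=68 (13 ε).
min D↑ (6 st, q0=0, F={3}): 0:q→0,5→0,i→0,6→1,p→2 1:q→1,5→1,i→1,6→3,p→1 2:q→2,5→4,i→2,6→1,p→2 3:q→3,5→3,i→3,6→3,p→3 4:q→4,5→4,i→4,6→5,p→4 5:q→3,5→5,i→5,6→3,p→5.
'66': |S_i|=[12, 7, 3] end={s16,s20,s9} ∉↓L; 2/2 deletions ∈↓L.
'p56q': run [12, 10, 6, 4, 2] end={s20,s9} rej; 4/4 del acc.
2 obstructions.

min(Σ*\↓L) = [66, p56q].


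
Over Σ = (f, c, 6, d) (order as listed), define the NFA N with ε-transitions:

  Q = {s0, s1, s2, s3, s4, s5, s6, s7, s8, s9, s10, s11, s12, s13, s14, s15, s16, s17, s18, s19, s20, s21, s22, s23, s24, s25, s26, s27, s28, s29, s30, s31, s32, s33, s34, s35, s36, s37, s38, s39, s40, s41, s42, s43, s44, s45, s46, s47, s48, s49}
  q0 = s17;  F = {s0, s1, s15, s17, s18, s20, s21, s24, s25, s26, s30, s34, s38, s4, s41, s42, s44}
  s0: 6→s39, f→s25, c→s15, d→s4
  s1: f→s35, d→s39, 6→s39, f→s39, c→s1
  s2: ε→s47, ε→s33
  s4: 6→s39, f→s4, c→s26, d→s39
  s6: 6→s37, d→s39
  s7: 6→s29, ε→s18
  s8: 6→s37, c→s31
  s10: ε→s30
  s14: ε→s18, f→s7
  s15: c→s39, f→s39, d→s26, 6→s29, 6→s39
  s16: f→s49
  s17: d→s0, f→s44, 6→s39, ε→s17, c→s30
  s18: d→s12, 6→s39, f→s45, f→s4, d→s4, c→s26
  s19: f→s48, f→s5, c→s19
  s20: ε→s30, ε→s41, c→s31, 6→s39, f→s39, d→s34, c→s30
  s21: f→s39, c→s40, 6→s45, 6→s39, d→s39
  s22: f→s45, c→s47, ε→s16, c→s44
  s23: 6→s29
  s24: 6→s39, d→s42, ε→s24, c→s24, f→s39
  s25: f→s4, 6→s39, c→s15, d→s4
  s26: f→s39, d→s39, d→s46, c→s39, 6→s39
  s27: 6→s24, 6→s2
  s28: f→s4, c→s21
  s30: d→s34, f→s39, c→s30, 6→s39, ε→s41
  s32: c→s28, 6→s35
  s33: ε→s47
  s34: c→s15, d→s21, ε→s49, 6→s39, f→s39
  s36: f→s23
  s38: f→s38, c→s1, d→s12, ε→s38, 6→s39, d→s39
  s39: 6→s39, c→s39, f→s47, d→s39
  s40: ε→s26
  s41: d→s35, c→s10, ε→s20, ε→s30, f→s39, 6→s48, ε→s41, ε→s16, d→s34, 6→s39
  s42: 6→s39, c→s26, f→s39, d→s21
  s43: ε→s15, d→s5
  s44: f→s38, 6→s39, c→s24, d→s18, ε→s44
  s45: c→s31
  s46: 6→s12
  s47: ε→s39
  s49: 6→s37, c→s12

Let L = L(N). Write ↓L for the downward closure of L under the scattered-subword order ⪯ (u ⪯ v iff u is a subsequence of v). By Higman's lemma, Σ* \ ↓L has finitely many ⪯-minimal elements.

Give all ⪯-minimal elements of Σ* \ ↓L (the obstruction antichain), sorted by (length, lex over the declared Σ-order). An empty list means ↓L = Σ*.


min(Σ*\↓L) = [6, cf, ffd, dcc, ddd, fdcd].

|Q|=50, |F|=17, |δ|=130 (22 ε).
min D↑ (16 st, q0=0, F={3}): 0:f→1,c→2,6→3,d→4 1:f→5,c→6,6→3,d→7 2:f→3,c→2,6→3,d→8 3:f→3,c→3,6→3,d→3 4:f→9,c→10,6→3,d→11 5:f→5,c→12,6→3,d→3 6:f→3,c→6,6→3,d→13 7:f→11,c→14,6→3,d→11 8:f→3,c→10,6→3,d→15 9:f→11,c→10,6→3,d→11 10:f→3,c→3,6→3,d→14 11:f→11,c→14,6→3,d→3 12:f→3,c→12,6→3,d→3 13:f→3,c→14,6→3,d→15 14:f→3,c→3,6→3,d→3 15:f→3,c→14,6→3,d→3 [Hopcroft].
'6': run [31, 8] end={s12,s29,s31,s37,s39,s45,s47,s48} ∉↓L; 1/1 deletions ∈↓L.
'cf': run [31, 24, 6] end={s12,s35,s37,s39,s47,s49} rej; 2/2 deletions ∈↓L.
'ffd': N↓-sim [31, 22, 11, 4] end={s12,s39,s46,s47} rej; 3/3 single-dels accept.
'dcc': |S_i|=[31, 20, 9, 2] end={s39,s47} rej; 3/3 del acc.
'ddd': N↓-sim [31, 20, 10, 4] end={s12,s39,s46,s47} rej; 3/3 single-dels accept.
'fdcd': |S_i|=[31, 22, 12, 7, 4] end={s12,s39,s46,s47} — reject; 4/4 del acc.
6 minimals (antichain).


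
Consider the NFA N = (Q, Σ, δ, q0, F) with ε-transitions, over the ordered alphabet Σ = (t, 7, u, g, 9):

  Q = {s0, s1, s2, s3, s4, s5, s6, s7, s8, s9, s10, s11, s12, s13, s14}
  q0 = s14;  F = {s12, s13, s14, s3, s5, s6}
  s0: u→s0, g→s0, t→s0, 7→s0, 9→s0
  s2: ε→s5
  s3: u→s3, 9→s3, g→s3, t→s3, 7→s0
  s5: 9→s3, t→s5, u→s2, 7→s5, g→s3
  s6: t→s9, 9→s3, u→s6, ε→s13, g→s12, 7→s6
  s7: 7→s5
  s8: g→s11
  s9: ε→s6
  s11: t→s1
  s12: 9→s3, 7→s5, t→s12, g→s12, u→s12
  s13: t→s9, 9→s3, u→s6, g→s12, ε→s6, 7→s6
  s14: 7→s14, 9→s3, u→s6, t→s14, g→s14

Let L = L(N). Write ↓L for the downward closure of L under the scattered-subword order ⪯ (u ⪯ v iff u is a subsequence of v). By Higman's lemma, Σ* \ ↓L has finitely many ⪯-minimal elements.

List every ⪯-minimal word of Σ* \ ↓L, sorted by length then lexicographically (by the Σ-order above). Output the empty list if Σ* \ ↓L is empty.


A = [97, ug7g7].

|Q|=15, |F|=6, |δ|=42 (4 ε).
min D↑ (6 st, q0=0, F={4}): 0:t→0,7→0,u→1,g→0,9→2 1:t→1,7→1,u→1,g→3,9→2 2:t→2,7→4,u→2,g→2,9→2 3:t→3,7→5,u→3,g→3,9→2 4:t→4,7→4,u→4,g→4,9→4 5:t→5,7→5,u→5,g→2,9→2 [Hopcroft].
'97': |S_i|=[9, 2, 1] end={s0} rej; 2/2 del acc.
'ug7g7': run [9, 8, 5, 4, 2, 1] end={s0} — reject; 5/5 del acc.
2 minimals (antichain).


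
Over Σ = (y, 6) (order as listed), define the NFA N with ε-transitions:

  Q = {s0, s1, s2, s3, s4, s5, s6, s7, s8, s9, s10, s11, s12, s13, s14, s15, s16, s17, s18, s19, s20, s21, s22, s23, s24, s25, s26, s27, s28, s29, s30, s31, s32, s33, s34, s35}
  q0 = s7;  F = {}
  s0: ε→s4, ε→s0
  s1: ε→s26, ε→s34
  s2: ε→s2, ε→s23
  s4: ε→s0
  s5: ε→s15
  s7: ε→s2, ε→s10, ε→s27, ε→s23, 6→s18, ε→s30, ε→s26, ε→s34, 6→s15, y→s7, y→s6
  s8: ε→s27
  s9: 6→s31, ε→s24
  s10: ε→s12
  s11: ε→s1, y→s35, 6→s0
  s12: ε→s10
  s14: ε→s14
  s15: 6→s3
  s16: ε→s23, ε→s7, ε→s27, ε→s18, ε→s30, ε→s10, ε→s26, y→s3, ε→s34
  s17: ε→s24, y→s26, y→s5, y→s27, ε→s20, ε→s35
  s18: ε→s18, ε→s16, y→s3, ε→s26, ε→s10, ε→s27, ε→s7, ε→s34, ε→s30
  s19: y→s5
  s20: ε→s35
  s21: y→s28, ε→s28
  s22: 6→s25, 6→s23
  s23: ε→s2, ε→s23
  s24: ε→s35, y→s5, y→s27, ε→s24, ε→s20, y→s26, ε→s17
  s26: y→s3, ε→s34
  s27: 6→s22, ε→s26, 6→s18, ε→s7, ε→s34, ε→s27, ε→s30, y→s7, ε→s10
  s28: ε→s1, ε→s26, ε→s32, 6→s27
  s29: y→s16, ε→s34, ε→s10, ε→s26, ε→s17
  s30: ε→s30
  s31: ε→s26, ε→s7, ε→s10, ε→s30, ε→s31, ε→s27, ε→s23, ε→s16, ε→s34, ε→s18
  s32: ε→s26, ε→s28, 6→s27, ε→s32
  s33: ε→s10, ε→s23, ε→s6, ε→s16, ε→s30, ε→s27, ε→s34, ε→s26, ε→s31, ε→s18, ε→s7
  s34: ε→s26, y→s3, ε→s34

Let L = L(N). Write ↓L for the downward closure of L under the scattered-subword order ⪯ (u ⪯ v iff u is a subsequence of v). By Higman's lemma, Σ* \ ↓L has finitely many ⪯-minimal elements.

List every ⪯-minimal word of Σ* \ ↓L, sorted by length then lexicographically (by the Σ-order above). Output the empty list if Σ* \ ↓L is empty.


|Q|=36, |F|=0, |δ|=117 (89 ε).
min D↑ (1 st, q0=0, F={0}): 0:y→0,6→0 (ε-aug+det+¬).
ε ∈ L(D↑) — L = ∅.

min(Σ*\↓L) = [ε].


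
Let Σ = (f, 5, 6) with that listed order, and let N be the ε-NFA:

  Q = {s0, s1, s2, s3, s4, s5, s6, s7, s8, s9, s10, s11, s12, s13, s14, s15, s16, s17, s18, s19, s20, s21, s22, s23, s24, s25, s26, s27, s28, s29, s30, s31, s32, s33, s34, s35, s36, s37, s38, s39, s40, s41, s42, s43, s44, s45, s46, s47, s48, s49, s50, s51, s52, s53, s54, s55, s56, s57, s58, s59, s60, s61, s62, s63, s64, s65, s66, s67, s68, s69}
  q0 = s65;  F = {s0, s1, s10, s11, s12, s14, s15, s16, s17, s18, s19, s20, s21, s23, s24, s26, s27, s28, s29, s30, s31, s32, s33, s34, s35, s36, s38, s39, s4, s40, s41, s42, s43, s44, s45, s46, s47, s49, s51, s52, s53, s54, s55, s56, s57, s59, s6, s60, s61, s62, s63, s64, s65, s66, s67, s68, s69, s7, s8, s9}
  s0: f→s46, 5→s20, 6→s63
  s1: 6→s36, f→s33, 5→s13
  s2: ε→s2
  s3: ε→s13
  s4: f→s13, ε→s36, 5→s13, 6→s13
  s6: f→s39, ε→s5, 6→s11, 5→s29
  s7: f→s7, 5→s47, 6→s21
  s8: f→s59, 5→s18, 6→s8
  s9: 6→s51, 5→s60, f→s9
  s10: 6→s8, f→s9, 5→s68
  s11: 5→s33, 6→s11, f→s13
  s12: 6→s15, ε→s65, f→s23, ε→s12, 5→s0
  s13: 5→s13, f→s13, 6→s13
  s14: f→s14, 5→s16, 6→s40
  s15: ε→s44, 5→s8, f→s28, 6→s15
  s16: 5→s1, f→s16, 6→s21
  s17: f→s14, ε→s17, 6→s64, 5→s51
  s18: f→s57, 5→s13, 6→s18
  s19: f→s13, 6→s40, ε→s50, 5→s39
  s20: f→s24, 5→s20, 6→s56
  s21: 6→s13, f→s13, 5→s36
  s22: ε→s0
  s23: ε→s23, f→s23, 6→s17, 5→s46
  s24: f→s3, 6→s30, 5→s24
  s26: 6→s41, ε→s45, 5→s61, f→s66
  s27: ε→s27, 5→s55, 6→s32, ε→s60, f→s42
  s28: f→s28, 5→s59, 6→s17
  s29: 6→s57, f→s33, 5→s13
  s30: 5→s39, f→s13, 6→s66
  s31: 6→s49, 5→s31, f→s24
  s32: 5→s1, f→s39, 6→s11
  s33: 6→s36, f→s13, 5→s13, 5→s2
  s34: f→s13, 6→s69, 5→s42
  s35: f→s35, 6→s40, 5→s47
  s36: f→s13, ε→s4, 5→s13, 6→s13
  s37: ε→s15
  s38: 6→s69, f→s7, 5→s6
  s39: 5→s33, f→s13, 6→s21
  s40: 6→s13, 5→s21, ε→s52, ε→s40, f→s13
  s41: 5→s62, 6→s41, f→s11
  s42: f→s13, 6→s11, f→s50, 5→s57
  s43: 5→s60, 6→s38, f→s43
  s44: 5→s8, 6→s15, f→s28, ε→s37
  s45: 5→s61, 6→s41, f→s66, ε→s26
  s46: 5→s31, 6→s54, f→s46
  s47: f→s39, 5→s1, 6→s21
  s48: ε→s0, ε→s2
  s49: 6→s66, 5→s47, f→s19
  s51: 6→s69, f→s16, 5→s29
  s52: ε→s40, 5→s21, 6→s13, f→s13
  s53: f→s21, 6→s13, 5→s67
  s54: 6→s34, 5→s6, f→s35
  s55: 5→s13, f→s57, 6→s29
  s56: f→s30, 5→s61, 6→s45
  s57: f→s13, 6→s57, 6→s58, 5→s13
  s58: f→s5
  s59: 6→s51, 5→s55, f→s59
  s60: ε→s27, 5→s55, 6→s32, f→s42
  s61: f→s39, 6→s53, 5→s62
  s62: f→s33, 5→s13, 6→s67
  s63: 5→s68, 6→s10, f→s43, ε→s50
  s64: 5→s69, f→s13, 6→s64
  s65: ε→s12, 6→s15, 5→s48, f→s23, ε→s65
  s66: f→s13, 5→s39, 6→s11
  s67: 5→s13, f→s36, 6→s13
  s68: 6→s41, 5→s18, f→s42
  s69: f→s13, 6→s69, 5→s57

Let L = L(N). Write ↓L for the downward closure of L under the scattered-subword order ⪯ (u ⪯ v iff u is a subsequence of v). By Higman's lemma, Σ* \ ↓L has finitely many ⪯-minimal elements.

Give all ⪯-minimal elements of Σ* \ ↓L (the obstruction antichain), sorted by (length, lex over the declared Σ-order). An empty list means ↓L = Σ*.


Antichain: [f66f, 55ff, 6555, f6f66, 556566, 566655].

|Q|=70, |F|=60, |δ|=214 (27 ε).
min D↑ (55 st, q0=0, F={30}): 0:f→1,5→2,6→3 1:f→1,5→4,6→5 2:f→4,5→6,6→7 3:f→8,5→9,6→3 4:f→4,5→10,6→11 5:f→12,5→13,6→14 6:f→15,5→6,6→16 7:f→17,5→18,6→19 8:f→8,5→20,6→5 9:f→20,5→21,6→9 10:f→15,5→10,6→22 11:f→23,5→24,6→25 12:f→12,5→26,6→27 13:f→26,5→28,6→29 14:f→30,5→29,6→14 15:f→30,5→15,6→31 16:f→31,5→32,6→33 17:f→17,5→34,6→35 18:f→36,5→21,6→37 19:f→38,5→18,6→9 20:f→20,5→39,6→13 21:f→40,5→30,6→21 22:f→41,5→42,6→43 23:f→23,5→42,6→27 24:f→44,5→28,6→45 25:f→30,5→36,6→29 26:f→26,5→46,6→47 27:f→30,5→47,6→30 28:f→48,5→30,6→40 29:f→30,5→40,6→29 30:f→30,5→30,6→30 31:f→30,5→44,6→43 32:f→44,5→49,6→50 33:f→43,5→32,6→37 34:f→36,5→39,6→51 35:f→52,5→24,6→29 36:f→30,5→40,6→45 37:f→45,5→49,6→37 38:f→38,5→34,6→13 39:f→40,5→30,6→28 40:f→30,5→30,6→40 41:f→30,5→44,6→27 42:f→44,5→46,6→47 43:f→30,5→44,6→45 44:f→30,5→48,6→47 45:f→30,5→48,6→45 46:f→48,5→30,6→53 47:f→30,5→53,6→30 48:f→30,5→30,6→53 49:f→48,5→30,6→54 50:f→47,5→54,6→30 51:f→44,5→46,6→45 52:f→52,5→42,6→47 53:f→30,5→30,6→30 54:f→53,5→30,6→30 (ε-aug+det+¬).
'f66f': run [68, 47, 35, 19, 3] end={s13,s5,s50} rej; 4/4 del acc.
'55ff': run [68, 58, 41, 20, 4] end={s13,s3,s5,s50} rej; 4/4 deletions ∈↓L.
'6555': run [68, 58, 33, 14, 2] end={s13,s2} — reject; 4/4 deletions ∈↓L.
'f6f66': run [68, 47, 35, 18, 6, 1] end={s13} — reject; 5/5 del acc.
'556566': |S_i|=[68, 58, 41, 31, 13, 6, 1] end={s13} — reject; 6/6 del acc.
'566655': |S_i|=[68, 58, 51, 43, 25, 14, 2] end={s13,s2} ∉↓L; 6/6 deletions ∈↓L.
6 words, ⪯-incomp.


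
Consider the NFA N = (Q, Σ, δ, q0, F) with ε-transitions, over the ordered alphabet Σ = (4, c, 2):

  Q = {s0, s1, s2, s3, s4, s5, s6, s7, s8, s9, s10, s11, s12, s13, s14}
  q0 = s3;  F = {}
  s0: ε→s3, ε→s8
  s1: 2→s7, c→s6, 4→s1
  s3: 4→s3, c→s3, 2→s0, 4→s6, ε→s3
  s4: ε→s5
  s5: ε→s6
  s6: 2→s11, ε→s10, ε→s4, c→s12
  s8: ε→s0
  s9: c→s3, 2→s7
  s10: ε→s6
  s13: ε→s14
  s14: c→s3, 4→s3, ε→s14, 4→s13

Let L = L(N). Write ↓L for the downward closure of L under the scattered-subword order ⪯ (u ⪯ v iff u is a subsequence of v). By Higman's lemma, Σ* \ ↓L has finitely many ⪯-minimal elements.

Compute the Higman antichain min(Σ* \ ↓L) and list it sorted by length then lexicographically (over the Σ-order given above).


min(Σ*\↓L) = [ε].

|Q|=15, |F|=0, |δ|=25 (11 ε).
min D↑ (1 st, q0=0, F={0}): 0:4→0,c→0,2→0.
ε ∈ L(D↑) ⇒ ↓L = ∅.


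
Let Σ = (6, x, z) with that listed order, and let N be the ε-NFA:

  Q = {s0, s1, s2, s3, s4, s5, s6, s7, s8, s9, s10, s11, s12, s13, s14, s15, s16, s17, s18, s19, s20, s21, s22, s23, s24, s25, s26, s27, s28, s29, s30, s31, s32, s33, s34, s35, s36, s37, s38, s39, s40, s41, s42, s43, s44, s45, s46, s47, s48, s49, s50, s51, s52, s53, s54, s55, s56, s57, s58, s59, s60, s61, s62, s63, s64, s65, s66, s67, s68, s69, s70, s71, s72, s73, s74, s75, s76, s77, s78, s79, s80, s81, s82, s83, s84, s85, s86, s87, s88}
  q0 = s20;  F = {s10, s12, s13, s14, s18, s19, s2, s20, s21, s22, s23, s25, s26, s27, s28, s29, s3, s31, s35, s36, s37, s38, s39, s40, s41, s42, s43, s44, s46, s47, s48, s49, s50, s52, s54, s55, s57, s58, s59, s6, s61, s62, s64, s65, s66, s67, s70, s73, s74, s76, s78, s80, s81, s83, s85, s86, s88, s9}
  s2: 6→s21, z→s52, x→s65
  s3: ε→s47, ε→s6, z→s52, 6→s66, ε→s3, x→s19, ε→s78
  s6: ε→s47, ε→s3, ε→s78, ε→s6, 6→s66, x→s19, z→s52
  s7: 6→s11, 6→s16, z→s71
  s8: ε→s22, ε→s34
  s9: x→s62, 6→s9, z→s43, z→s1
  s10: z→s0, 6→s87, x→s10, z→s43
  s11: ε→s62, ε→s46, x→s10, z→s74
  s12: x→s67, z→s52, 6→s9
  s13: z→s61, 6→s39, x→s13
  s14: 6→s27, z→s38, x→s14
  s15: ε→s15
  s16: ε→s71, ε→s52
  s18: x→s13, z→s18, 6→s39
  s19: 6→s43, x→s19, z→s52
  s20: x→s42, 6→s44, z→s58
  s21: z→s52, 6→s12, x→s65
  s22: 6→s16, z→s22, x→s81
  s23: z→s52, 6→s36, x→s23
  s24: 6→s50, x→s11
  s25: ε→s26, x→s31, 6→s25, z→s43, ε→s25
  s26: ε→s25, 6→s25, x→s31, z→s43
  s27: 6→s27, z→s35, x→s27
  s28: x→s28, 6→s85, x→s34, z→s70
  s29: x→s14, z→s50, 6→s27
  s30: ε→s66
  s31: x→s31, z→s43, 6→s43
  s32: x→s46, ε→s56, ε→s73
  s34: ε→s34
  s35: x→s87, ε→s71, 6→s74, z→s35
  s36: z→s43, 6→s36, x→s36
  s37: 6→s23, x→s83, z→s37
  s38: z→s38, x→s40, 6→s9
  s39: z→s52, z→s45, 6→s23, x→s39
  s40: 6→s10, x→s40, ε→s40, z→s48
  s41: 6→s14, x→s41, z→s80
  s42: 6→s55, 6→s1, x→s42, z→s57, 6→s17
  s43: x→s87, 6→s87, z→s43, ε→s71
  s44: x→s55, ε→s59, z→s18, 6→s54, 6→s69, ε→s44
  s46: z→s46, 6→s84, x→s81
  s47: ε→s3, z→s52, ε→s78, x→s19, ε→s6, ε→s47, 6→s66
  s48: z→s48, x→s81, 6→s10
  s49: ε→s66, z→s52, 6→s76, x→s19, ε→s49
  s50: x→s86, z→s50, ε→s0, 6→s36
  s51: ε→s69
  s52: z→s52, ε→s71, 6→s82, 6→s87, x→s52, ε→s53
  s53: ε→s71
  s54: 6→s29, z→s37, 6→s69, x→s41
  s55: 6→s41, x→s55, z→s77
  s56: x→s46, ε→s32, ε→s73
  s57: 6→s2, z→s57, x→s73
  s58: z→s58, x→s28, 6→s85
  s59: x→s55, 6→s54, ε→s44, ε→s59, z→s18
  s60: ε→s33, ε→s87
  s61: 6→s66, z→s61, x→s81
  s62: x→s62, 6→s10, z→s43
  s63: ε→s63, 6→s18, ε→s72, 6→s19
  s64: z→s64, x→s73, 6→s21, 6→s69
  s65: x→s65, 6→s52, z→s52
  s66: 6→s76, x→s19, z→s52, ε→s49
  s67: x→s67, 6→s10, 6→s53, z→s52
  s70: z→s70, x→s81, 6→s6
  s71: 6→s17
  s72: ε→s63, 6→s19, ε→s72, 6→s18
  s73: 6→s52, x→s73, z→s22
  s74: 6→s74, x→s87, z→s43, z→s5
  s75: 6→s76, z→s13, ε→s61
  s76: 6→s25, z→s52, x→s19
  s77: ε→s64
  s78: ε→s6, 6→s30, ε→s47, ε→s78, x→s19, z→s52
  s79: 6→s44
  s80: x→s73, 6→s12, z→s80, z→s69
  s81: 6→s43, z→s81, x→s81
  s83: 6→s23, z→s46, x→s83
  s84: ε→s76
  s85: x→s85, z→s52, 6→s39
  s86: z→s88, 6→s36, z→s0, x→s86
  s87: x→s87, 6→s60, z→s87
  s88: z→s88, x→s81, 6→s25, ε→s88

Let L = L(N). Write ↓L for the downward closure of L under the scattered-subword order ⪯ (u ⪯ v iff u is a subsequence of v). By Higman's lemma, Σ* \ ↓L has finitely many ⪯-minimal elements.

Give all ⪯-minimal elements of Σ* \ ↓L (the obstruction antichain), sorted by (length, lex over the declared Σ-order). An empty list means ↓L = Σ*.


|Q|=89, |F|=58, |δ|=264 (56 ε).
min D↑ (53 st, q0=0, F={30}): 0:6→1,x→2,z→3 1:6→4,x→5,z→6 2:6→5,x→2,z→7 3:6→8,x→9,z→3 4:6→10,x→11,z→12 5:6→11,x→5,z→13 6:6→14,x→15,z→6 7:6→16,x→17,z→7 8:6→14,x→8,z→18 9:6→8,x→9,z→19 10:6→20,x→21,z→22 11:6→21,x→11,z→23 12:6→24,x→25,z→12 13:6→26,x→17,z→13 14:6→24,x→14,z→18 15:6→14,x→15,z→27 16:6→26,x→28,z→18 17:6→18,x→17,z→29 18:6→30,x→18,z→18 19:6→31,x→32,z→19 20:6→20,x→20,z→33 21:6→20,x→21,z→34 22:6→35,x→36,z→22 23:6→37,x→17,z→23 24:6→35,x→24,z→18 25:6→24,x→25,z→38 26:6→37,x→28,z→18 27:6→39,x→32,z→27 28:6→18,x→28,z→18 29:6→18,x→32,z→29 30:6→30,x→30,z→30 31:6→39,x→40,z→18 32:6→41,x→32,z→32 33:6→42,x→30,z→33 34:6→43,x→44,z→34 35:6→35,x→35,z→41 36:6→35,x→36,z→45 37:6→43,x→46,z→18 38:6→47,x→32,z→38 39:6→47,x→40,z→18 40:6→41,x→40,z→18 41:6→30,x→30,z→41 42:6→42,x→30,z→41 43:6→43,x→48,z→41 44:6→49,x→44,z→50 45:6→51,x→32,z→45 46:6→49,x→46,z→18 47:6→51,x→40,z→18 48:6→49,x→48,z→41 49:6→30,x→49,z→41 50:6→49,x→32,z→50 51:6→51,x→52,z→41 52:6→41,x→52,z→41 (ε-aug+det+¬).
'z6z6': run [75, 65, 41, 13, 5] end={s17,s33,s60,s82,s87} rej; 4/4 deletions ∈↓L.
'xzx66': |S_i|=[75, 66, 52, 22, 12, 5] end={s17,s33,s60,s82,s87} ∉↓L; 5/5 del acc.
'6666zx': run [75, 68, 54, 39, 21, 11, 3] end={s33,s60,s87} ∉↓L; 6/6 single-dels accept.
'zxzx6x': run [75, 65, 47, 33, 14, 7, 3] end={s33,s60,s87} — reject; 6/6 single-dels accept.
4 minimals (antichain).

A = [z6z6, xzx66, 6666zx, zxzx6x].


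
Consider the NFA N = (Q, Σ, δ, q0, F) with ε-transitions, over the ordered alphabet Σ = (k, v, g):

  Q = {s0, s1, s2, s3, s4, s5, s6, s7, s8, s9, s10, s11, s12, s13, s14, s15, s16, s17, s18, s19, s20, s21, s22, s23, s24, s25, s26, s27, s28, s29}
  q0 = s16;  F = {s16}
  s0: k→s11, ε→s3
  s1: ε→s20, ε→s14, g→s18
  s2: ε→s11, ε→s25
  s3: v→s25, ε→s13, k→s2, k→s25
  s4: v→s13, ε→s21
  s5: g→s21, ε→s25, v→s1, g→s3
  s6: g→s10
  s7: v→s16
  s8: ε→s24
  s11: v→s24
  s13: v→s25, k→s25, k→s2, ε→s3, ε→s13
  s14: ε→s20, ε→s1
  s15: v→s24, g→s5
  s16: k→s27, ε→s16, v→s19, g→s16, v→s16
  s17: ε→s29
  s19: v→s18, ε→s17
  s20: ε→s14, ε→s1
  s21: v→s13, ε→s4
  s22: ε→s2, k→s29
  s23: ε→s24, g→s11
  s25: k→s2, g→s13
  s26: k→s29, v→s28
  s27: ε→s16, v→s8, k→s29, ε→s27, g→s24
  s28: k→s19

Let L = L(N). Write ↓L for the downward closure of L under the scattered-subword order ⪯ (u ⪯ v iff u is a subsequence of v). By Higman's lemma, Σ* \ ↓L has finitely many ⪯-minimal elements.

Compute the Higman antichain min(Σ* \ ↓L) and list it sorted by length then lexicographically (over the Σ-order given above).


min(Σ*\↓L) = [].

|Q|=30, |F|=1, |δ|=56 (23 ε).
min D↑ (1 st, q0=0, F={}): 0:k→0,v→0,g→0.
L(D↑) = ∅; no obstructions.


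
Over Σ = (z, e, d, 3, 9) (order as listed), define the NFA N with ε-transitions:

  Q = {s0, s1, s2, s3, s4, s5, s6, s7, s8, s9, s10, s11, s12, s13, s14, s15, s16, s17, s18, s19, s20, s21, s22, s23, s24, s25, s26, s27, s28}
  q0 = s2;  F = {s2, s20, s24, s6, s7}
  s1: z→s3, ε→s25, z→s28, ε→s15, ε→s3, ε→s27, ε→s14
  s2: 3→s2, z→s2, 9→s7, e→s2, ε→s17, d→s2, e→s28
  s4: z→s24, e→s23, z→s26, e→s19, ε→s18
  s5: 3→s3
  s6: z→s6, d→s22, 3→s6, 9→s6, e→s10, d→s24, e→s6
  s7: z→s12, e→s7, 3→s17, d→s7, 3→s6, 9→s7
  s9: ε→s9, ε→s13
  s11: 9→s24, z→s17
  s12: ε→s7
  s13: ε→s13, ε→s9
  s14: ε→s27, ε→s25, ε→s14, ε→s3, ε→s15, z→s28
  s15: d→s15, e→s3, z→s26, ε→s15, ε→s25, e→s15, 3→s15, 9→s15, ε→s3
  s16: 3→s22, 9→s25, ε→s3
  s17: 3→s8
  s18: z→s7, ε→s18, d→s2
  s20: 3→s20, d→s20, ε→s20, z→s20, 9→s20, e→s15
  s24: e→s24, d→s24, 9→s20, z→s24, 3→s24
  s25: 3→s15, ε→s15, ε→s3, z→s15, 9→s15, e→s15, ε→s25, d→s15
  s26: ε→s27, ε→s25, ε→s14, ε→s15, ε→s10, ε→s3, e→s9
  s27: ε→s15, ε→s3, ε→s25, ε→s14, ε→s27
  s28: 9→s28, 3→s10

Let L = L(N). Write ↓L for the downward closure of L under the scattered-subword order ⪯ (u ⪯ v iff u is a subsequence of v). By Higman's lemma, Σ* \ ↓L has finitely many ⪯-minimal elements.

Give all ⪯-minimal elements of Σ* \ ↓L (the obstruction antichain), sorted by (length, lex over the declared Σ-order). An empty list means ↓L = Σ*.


|Q|=29, |F|=5, |δ|=95 (37 ε).
min D↑ (6 st, q0=0, F={5}): 0:z→0,e→0,d→0,3→0,9→1 1:z→1,e→1,d→1,3→2,9→1 2:z→2,e→2,d→3,3→2,9→2 3:z→3,e→3,d→3,3→3,9→4 4:z→4,e→5,d→4,3→4,9→4 5:z→5,e→5,d→5,3→5,9→5.
'93d9e': N↓-sim [19, 18, 16, 13, 11, 10] end={s10,s13,s14,s15,s25,s26,s27,s28,s3,s9} — reject; 5/5 del acc.
1 minimals (antichain).

A = [93d9e].


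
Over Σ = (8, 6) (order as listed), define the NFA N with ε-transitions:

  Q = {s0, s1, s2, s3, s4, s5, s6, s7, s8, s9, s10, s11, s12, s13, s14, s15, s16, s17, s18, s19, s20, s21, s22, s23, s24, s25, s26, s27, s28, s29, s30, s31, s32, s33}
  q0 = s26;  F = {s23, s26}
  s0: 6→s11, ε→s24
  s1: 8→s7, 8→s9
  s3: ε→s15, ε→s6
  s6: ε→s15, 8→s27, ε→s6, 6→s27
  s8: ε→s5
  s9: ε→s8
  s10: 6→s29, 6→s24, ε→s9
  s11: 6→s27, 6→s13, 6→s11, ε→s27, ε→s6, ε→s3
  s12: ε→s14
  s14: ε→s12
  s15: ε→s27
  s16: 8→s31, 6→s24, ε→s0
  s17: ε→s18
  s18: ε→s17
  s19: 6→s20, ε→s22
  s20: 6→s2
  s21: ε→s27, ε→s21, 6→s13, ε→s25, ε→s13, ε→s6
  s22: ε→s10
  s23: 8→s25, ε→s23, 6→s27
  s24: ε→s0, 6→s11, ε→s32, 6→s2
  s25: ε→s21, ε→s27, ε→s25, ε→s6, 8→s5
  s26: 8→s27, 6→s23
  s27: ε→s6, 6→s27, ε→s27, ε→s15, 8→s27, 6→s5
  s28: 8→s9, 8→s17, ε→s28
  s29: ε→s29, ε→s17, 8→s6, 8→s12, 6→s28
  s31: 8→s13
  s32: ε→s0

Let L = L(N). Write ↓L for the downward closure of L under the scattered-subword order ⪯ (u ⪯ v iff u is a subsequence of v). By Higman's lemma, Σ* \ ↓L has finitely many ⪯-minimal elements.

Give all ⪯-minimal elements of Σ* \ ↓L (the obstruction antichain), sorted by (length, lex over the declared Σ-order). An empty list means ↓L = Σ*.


min(Σ*\↓L) = [8, 66].

|Q|=34, |F|=2, |δ|=69 (38 ε).
min D↑ (3 st, q0=0, F={1}): 0:8→1,6→2 1:8→1,6→1 2:8→1,6→1.
'8': run [9, 7] end={s13,s15,s21,s25,s27,s5,s6} rej; 1/1 deletions ∈↓L.
'66': |S_i|=[9, 8, 5] end={s13,s15,s27,s5,s6} ∉↓L; 2/2 deletions ∈↓L.
2 words, ⪯-incomp.


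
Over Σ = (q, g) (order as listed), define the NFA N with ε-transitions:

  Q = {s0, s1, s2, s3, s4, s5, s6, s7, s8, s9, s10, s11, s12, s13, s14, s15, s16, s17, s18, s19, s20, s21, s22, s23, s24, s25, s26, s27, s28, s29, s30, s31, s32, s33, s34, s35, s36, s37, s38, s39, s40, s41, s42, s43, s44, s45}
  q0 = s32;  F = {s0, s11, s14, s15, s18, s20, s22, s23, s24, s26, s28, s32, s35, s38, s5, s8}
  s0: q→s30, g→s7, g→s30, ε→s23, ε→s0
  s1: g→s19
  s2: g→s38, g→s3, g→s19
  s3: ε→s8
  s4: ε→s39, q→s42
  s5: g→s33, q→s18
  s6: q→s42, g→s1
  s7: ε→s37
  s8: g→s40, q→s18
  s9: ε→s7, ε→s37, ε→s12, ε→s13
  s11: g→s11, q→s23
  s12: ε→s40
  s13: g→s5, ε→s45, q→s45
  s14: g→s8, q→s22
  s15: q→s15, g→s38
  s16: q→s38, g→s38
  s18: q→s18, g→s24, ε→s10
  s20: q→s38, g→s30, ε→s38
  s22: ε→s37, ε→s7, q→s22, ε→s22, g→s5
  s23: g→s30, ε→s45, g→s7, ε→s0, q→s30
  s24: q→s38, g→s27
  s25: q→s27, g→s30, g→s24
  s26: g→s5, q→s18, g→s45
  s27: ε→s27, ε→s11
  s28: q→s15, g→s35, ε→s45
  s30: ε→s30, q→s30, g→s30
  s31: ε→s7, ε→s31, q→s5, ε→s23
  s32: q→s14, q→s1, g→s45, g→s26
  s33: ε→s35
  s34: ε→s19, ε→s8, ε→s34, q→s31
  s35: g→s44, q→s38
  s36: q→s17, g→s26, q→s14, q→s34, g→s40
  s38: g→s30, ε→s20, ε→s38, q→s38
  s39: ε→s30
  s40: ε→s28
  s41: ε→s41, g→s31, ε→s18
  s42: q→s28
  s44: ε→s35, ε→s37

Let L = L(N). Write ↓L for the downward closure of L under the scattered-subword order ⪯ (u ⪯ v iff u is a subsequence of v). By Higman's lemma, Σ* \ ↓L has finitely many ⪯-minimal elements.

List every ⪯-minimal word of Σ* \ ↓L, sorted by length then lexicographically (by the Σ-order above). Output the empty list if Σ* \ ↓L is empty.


A = [gqgqg, gggqg, qqggqg, qggqgg, gqggqq].

|Q|=46, |F|=16, |δ|=99 (37 ε).
min D↑ (15 st, q0=0, F={13}): 0:q→1,g→2 1:q→3,g→4 2:q→5,g→6 3:q→3,g→6 4:q→5,g→7 5:q→5,g→8 6:q→5,g→9 7:q→10,g→9 8:q→11,g→12 9:q→11,g→9 10:q→10,g→11 11:q→11,g→13 12:q→14,g→12 13:q→13,g→13 14:q→13,g→13.
'gqgqg': N↓-sim [27, 23, 14, 11, 8, 3] end={s30,s37,s7} rej; 5/5 single-dels accept.
'gggqg': N↓-sim [27, 23, 20, 14, 8, 3] end={s30,s37,s7} ∉↓L; 5/5 deletions ∈↓L.
'qqggqg': run [27, 25, 19, 17, 14, 8, 3] end={s30,s37,s7} ∉↓L; 6/6 single-dels accept.
'qggqgg': run [27, 25, 22, 17, 9, 5, 1] end={s30} — reject; 6/6 single-dels accept.
'gqggqq': |S_i|=[27, 23, 14, 11, 8, 6, 1] end={s30} rej; 6/6 single-dels accept.
5 minimals (antichain).


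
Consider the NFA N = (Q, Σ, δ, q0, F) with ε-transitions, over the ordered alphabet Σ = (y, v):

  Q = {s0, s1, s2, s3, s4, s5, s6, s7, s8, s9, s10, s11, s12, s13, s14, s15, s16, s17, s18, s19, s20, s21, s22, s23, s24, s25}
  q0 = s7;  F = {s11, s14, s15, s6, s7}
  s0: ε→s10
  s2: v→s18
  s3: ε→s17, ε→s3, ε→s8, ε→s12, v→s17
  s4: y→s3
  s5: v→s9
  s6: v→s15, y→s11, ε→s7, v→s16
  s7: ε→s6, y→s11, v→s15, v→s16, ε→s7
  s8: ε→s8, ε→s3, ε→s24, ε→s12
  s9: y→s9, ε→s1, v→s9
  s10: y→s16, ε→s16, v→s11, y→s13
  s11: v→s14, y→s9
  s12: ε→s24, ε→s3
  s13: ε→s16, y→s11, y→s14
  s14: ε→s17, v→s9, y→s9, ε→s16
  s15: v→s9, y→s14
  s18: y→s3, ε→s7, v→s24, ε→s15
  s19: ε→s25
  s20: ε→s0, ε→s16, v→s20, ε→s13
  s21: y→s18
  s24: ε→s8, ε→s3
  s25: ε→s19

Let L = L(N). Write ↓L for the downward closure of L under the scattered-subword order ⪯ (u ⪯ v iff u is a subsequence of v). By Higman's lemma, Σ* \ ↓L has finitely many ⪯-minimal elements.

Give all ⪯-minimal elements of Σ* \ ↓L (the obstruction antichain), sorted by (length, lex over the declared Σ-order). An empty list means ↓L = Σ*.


Antichain: [yy, vv].

|Q|=26, |F|=5, |δ|=55 (28 ε).
min D↑ (5 st, q0=0, F={3}): 0:y→1,v→2 1:y→3,v→4 2:y→4,v→3 3:y→3,v→3 4:y→3,v→3 [Hopcroft].
'yy': |S_i|=[9, 6, 2] end={s1,s9} ∉↓L; 2/2 single-dels accept.
'vv': |S_i|=[9, 6, 2] end={s1,s9} — reject; 2/2 deletions ∈↓L.
2 minimals (antichain).


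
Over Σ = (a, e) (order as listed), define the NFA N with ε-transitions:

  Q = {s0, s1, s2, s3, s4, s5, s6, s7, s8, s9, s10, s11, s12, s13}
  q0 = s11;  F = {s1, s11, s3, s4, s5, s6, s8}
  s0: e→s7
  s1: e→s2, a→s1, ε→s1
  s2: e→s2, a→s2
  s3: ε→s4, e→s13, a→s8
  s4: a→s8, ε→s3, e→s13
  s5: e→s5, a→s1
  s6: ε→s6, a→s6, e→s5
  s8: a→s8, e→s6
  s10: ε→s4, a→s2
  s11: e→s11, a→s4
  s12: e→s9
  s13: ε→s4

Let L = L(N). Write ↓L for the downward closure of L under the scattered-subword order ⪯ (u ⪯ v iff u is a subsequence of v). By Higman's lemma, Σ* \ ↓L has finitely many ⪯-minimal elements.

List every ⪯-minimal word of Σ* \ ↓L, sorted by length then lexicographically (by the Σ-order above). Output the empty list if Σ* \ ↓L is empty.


|Q|=14, |F|=7, |δ|=25 (6 ε).
min D↑ (7 st, q0=0, F={6}): 0:a→1,e→0 1:a→2,e→1 2:a→2,e→3 3:a→3,e→4 4:a→5,e→4 5:a→5,e→6 6:a→6,e→6 [Hopcroft].
'aaeeae': |S_i|=[9, 8, 5, 4, 3, 2, 1] end={s2} — reject; 6/6 deletions ∈↓L.
1 words, ⪯-incomp.

A = [aaeeae].


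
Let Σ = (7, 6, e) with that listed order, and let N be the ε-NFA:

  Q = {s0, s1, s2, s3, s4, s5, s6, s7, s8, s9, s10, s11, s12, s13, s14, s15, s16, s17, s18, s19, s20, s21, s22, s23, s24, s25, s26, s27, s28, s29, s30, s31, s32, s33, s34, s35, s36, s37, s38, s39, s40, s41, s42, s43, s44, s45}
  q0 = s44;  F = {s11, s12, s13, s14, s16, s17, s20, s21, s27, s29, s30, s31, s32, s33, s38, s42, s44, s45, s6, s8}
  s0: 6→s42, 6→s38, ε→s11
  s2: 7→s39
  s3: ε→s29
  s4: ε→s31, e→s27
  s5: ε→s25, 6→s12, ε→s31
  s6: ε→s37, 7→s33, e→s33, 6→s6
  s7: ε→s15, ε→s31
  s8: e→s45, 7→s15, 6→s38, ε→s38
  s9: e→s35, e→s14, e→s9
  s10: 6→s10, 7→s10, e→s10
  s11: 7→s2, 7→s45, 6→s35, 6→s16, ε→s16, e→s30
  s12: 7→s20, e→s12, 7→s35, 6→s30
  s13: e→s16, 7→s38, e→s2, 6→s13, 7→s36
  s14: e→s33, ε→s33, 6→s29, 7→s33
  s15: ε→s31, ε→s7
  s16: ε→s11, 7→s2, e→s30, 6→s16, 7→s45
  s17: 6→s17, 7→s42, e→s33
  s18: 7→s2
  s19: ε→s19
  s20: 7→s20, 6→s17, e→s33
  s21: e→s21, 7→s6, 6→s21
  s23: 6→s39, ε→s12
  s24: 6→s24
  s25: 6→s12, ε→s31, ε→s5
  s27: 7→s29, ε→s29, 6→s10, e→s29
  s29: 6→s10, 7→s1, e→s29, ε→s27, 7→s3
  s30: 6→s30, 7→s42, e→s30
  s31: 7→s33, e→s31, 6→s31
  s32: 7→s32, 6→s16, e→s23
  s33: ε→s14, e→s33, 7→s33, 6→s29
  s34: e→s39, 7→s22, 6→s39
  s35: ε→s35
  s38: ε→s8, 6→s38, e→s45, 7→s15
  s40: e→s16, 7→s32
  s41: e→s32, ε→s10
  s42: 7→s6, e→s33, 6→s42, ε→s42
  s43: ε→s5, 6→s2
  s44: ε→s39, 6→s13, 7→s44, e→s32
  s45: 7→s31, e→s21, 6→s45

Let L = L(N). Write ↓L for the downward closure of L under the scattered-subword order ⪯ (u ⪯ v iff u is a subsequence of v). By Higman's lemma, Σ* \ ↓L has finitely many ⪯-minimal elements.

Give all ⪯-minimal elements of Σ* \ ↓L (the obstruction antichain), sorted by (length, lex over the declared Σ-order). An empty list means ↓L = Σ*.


|Q|=46, |F|=20, |δ|=116 (27 ε).
min D↑ (17 st, q0=0, F={16}): 0:7→0,6→1,e→2 1:7→3,6→1,e→4 2:7→2,6→4,e→5 3:7→6,6→3,e→7 4:7→7,6→4,e→8 5:7→9,6→8,e→5 6:7→10,6→6,e→6 7:7→6,6→7,e→11 8:7→12,6→8,e→8 9:7→9,6→13,e→10 10:7→10,6→14,e→10 11:7→15,6→11,e→11 12:7→15,6→12,e→10 13:7→12,6→13,e→10 14:7→14,6→16,e→14 15:7→10,6→15,e→10 16:7→16,6→16,e→16 (ε-aug+det+¬).
'677766': N↓-sim [31, 26, 20, 13, 7, 5, 1] end={s10} — reject; 6/6 single-dels accept.
'ee7e66': run [31, 24, 19, 13, 7, 5, 1] end={s10} rej; 6/6 deletions ∈↓L.
2 minimals (antichain).

min(Σ*\↓L) = [677766, ee7e66].


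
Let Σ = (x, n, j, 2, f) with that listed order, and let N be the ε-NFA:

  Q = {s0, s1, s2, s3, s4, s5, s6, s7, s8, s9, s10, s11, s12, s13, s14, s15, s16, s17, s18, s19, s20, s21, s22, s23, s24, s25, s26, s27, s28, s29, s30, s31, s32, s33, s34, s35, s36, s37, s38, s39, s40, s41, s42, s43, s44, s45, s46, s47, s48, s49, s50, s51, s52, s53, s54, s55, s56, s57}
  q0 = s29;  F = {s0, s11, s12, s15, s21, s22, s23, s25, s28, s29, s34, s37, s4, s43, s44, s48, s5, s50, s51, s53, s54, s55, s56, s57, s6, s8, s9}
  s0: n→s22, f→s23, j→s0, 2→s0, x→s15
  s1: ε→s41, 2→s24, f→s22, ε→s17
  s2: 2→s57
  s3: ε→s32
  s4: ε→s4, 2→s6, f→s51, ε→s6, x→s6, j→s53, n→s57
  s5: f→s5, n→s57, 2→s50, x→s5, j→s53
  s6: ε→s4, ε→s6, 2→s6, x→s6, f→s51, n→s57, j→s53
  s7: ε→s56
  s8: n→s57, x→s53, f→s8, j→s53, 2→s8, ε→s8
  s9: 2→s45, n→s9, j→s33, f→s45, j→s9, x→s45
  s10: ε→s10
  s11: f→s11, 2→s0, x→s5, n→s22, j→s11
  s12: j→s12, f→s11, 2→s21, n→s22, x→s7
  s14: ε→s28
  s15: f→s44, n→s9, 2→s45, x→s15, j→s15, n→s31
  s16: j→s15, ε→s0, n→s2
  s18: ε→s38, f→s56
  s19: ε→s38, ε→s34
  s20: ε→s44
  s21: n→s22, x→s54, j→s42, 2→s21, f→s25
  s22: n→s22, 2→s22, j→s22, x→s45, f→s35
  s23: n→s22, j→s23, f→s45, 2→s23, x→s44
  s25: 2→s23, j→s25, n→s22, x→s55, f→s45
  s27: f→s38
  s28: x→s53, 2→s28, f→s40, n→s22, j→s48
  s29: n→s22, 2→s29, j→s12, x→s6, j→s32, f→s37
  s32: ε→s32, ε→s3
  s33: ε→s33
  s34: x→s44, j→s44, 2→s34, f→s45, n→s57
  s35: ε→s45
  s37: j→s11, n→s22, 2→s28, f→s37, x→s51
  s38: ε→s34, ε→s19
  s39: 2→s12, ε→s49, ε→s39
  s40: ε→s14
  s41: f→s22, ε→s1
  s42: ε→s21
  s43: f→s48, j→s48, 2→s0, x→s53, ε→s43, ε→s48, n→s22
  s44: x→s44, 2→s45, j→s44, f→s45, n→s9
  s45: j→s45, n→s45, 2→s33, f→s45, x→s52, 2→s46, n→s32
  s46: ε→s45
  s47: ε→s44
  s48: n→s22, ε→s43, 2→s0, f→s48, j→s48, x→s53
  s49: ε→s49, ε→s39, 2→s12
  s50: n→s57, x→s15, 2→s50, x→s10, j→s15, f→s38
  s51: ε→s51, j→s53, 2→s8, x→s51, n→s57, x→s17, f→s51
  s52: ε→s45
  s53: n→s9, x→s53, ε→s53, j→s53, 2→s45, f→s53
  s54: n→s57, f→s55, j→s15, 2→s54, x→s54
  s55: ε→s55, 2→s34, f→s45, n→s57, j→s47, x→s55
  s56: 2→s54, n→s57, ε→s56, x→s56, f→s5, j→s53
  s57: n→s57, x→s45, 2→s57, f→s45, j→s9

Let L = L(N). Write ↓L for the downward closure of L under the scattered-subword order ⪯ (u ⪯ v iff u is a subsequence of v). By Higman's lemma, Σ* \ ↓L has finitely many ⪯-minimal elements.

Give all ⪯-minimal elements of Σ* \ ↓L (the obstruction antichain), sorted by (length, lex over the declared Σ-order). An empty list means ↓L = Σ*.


|Q|=58, |F|=27, |δ|=196 (39 ε).
min D↑ (26 st, q0=0, F={8}): 0:x→1,n→2,j→3,2→0,f→4 1:x→1,n→5,j→6,2→1,f→7 2:x→8,n→2,j→2,2→2,f→8 3:x→9,n→2,j→3,2→10,f→11 4:x→7,n→2,j→11,2→12,f→4 5:x→8,n→5,j→13,2→5,f→8 6:x→6,n→13,j→6,2→8,f→6 7:x→7,n→5,j→6,2→14,f→7 8:x→8,n→8,j→8,2→8,f→8 9:x→9,n→5,j→6,2→15,f→16 10:x→15,n→2,j→10,2→10,f→17 11:x→16,n→2,j→11,2→18,f→11 12:x→6,n→2,j→19,2→12,f→12 13:x→8,n→13,j→13,2→8,f→8 14:x→6,n→5,j→6,2→14,f→14 15:x→15,n→5,j→20,2→15,f→21 16:x→16,n→5,j→6,2→22,f→16 17:x→21,n→2,j→17,2→23,f→8 18:x→20,n→2,j→18,2→18,f→23 19:x→6,n→2,j→19,2→18,f→19 20:x→20,n→13,j→20,2→8,f→24 21:x→21,n→5,j→24,2→25,f→8 22:x→20,n→5,j→20,2→22,f→25 23:x→24,n→2,j→23,2→23,f→8 24:x→24,n→13,j→24,2→8,f→8 25:x→24,n→5,j→24,2→25,f→8 [Hopcroft].
'nx': run [44, 11, 6] end={s3,s32,s33,s45,s46,s52} rej; 2/2 del acc.
'nf': run [44, 11, 7] end={s3,s32,s33,s35,s45,s46,s52} — reject; 2/2 single-dels accept.
'xj2': run [44, 28, 12, 6] end={s3,s32,s33,s45,s46,s52} ∉↓L; 3/3 deletions ∈↓L.
'j2ff': run [44, 34, 26, 18, 7] end={s3,s32,s33,s35,s45,s46,s52} rej; 4/4 del acc.
'f2x2': run [44, 35, 27, 12, 6] end={s3,s32,s33,s45,s46,s52} ∉↓L; 4/4 single-dels accept.
5 words, ⪯-incomp.

Antichain: [nx, nf, xj2, j2ff, f2x2].


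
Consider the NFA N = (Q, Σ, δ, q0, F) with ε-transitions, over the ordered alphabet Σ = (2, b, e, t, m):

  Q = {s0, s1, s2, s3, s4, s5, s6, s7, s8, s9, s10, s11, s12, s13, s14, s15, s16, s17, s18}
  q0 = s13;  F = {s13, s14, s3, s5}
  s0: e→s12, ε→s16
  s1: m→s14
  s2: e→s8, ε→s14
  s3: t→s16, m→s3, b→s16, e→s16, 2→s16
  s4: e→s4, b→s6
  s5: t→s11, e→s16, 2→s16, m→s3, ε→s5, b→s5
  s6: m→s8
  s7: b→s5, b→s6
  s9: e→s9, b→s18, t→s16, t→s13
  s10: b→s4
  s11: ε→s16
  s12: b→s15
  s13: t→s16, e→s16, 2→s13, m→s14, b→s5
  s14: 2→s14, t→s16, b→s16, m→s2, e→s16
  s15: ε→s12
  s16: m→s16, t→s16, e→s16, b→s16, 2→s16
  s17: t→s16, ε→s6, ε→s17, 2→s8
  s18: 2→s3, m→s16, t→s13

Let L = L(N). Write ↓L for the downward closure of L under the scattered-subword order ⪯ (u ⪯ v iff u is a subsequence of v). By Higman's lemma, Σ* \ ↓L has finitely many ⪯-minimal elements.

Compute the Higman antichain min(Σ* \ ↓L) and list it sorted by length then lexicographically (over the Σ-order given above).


min(Σ*\↓L) = [e, t, b2, mb].

|Q|=19, |F|=4, |δ|=51 (7 ε).
min D↑ (5 st, q0=0, F={2}): 0:2→0,b→1,e→2,t→2,m→3 1:2→2,b→1,e→2,t→2,m→4 2:2→2,b→2,e→2,t→2,m→2 3:2→3,b→2,e→2,t→2,m→3 4:2→2,b→2,e→2,t→2,m→4 (ε-aug+det+¬).
'e': |S_i|=[8, 2] end={s16,s8} — reject; 1/1 del acc.
't': N↓-sim [8, 2] end={s11,s16} rej; 1/1 deletions ∈↓L.
'b2': |S_i|=[8, 4, 1] end={s16} ∉↓L; 2/2 del acc.
'mb': N↓-sim [8, 5, 1] end={s16} ∉↓L; 2/2 single-dels accept.
4 minimals (antichain).


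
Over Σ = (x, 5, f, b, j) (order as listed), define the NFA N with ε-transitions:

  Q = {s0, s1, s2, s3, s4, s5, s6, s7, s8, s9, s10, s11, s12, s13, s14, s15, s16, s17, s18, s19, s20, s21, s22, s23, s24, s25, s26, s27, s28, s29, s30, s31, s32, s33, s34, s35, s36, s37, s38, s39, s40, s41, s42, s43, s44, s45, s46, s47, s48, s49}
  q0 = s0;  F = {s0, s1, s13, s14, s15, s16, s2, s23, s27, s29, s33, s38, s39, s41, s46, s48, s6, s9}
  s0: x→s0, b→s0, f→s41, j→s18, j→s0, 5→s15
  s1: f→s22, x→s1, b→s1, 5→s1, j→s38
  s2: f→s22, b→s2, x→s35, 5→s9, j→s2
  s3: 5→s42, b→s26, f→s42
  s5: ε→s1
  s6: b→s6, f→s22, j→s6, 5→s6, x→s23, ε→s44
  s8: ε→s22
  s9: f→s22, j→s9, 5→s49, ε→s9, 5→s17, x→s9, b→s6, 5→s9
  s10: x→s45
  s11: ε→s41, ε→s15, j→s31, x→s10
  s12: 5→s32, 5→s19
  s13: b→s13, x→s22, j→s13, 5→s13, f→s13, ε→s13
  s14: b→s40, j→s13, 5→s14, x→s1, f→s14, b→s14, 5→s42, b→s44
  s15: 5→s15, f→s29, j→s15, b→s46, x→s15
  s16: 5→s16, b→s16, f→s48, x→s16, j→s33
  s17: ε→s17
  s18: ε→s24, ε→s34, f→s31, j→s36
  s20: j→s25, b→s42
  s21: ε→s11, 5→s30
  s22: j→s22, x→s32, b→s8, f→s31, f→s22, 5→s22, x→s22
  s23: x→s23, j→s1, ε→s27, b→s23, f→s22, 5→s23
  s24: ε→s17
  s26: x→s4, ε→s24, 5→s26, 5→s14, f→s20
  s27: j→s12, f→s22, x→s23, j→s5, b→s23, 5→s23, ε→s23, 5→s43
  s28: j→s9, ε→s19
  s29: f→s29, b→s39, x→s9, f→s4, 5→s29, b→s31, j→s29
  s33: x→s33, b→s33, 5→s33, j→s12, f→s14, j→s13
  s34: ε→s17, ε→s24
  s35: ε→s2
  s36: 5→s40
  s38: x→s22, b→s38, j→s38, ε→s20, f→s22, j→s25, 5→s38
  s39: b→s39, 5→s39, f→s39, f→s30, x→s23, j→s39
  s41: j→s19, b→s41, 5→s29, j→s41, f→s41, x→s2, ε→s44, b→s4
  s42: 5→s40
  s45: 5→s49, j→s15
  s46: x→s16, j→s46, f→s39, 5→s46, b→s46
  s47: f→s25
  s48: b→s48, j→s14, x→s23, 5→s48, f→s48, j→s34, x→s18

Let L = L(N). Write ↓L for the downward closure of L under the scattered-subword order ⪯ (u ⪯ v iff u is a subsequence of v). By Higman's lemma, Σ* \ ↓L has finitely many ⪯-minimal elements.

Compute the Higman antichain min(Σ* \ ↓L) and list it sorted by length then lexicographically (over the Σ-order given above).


Antichain: [fxf, 5bxjjx].

|Q|=50, |F|=18, |δ|=158 (21 ε).
min D↑ (18 st, q0=0, F={9}): 0:x→0,5→1,f→2,b→0,j→0 1:x→1,5→1,f→3,b→4,j→1 2:x→5,5→3,f→2,b→2,j→2 3:x→6,5→3,f→3,b→7,j→3 4:x→8,5→4,f→7,b→4,j→4 5:x→5,5→6,f→9,b→5,j→5 6:x→6,5→6,f→9,b→10,j→6 7:x→11,5→7,f→7,b→7,j→7 8:x→8,5→8,f→12,b→8,j→13 9:x→9,5→9,f→9,b→9,j→9 10:x→11,5→10,f→9,b→10,j→10 11:x→11,5→11,f→9,b→11,j→14 12:x→11,5→12,f→12,b→12,j→15 13:x→13,5→13,f→15,b→13,j→16 14:x→14,5→14,f→9,b→14,j→17 15:x→14,5→15,f→15,b→15,j→16 16:x→9,5→16,f→16,b→16,j→16 17:x→9,5→17,f→9,b→17,j→17 (ε-aug+det+¬).
'fxf': run [40, 35, 27, 4] end={s22,s31,s32,s8} rej; 3/3 del acc.
'5bxjjx': |S_i|=[40, 36, 31, 27, 21, 12, 4] end={s22,s31,s32,s8} ∉↓L; 6/6 single-dels accept.
2 obstructions.
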